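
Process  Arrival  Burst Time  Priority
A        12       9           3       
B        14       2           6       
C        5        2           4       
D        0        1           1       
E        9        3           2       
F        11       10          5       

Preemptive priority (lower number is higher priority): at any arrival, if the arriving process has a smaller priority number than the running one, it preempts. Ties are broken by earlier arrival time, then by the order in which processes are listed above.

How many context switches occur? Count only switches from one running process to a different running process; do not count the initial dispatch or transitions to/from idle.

3

Schedule: | D 0-1 | idle 1-5 | C 5-7 | idle 7-9 | E 9-12 | A 12-21 | F 21-31 | B 31-33 |
Completion: A=21  B=33  C=7  D=1  E=12  F=31
Turnaround (C−A): A=9  B=19  C=2  D=1  E=3  F=20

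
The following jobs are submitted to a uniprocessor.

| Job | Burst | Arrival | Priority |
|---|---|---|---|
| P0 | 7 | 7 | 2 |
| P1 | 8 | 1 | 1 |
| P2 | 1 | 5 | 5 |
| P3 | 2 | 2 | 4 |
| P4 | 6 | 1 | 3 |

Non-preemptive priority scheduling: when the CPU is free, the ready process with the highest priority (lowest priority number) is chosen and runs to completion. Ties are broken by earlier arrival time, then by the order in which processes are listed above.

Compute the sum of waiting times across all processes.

Timeline: | idle 0-1 | P1 1-9 | P0 9-16 | P4 16-22 | P3 22-24 | P2 24-25 |
Completion: P0=16  P1=9  P2=25  P3=24  P4=22
Waiting = turnaround − burst: P0=2, P1=0, P2=19, P3=20, P4=15
Total waiting = 2 + 0 + 19 + 20 + 15 = 56

56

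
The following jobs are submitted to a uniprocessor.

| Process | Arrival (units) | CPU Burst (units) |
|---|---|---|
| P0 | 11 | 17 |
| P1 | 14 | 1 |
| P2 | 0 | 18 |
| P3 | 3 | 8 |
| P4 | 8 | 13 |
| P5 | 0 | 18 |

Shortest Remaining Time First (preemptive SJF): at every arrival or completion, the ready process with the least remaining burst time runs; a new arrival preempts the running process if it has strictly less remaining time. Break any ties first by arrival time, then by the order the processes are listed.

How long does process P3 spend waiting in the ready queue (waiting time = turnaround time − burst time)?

Gantt: | P2 0-3 | P3 3-11 | P4 11-14 | P1 14-15 | P4 15-25 | P2 25-40 | P0 40-57 | P5 57-75 |
Completion: P0=57  P1=15  P2=40  P3=11  P4=25  P5=75
Turnaround (C−A): P0=46  P1=1  P2=40  P3=8  P4=17  P5=75
Waiting(P3) = turnaround − burst = 8 − 8 = 0

0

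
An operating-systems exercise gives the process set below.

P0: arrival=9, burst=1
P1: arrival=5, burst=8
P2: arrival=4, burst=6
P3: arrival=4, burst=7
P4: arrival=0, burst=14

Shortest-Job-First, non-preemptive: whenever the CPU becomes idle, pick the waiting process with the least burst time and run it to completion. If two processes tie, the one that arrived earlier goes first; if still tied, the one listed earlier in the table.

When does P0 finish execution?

15

Schedule: | P4 0-14 | P0 14-15 | P2 15-21 | P3 21-28 | P1 28-36 |
Completion: P0=15  P1=36  P2=21  P3=28  P4=14
Turnaround (C−A): P0=6  P1=31  P2=17  P3=24  P4=14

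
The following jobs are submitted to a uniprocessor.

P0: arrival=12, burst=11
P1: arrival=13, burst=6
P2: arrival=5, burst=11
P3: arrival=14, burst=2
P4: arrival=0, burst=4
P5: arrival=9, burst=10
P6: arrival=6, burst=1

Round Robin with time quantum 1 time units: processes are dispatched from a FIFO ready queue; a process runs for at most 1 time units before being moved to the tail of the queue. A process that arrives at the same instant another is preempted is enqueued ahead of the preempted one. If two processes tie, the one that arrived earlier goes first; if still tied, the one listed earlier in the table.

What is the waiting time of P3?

7

Gantt: | P4 0-4 | idle 4-5 | P2 5-6 | P6 6-7 | P2 7-9 | P5 9-10 | P2 10-11 | P5 11-12 | P2 12-13 | P0 13-14 | P5 14-15 | P1 15-16 | P2 16-17 | P3 17-18 | P0 18-19 | P5 19-20 | P1 20-21 | P2 21-22 | P3 22-23 | P0 23-24 | P5 24-25 | P1 25-26 | P2 26-27 | P0 27-28 | P5 28-29 | P1 29-30 | P2 30-31 | P0 31-32 | P5 32-33 | P1 33-34 | P2 34-35 | P0 35-36 | P5 36-37 | P1 37-38 | P2 38-39 | P0 39-40 | P5 40-41 | P0 41-42 | P5 42-43 | P0 43-46 |
Completion: P0=46  P1=38  P2=39  P3=23  P4=4  P5=43  P6=7
Waiting(P3) = turnaround − burst = 9 − 2 = 7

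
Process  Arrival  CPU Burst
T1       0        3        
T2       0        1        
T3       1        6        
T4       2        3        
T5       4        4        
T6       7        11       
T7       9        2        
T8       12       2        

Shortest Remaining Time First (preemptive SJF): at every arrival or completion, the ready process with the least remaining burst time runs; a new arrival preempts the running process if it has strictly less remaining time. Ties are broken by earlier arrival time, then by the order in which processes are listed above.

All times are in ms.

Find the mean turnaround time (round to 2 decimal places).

Gantt: | T2 0-1 | T1 1-4 | T4 4-7 | T5 7-11 | T7 11-13 | T8 13-15 | T3 15-21 | T6 21-32 |
Completion: T1=4  T2=1  T3=21  T4=7  T5=11  T6=32  T7=13  T8=15
Turnaround times: T1=4, T2=1, T3=20, T4=5, T5=7, T6=25, T7=4, T8=3
Average turnaround = (4+1+20+5+7+25+4+3) / 8 = 69/8 = 8.63

8.63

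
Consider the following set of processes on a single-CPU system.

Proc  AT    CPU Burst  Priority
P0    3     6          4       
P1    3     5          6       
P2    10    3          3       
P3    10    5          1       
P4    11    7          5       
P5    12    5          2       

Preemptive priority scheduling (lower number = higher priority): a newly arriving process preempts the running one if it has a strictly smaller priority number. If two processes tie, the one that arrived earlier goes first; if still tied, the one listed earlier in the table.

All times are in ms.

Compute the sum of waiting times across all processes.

Schedule: | idle 0-3 | P0 3-9 | P1 9-10 | P3 10-15 | P5 15-20 | P2 20-23 | P4 23-30 | P1 30-34 |
Completion: P0=9  P1=34  P2=23  P3=15  P4=30  P5=20
Waiting = turnaround − burst: P0=0, P1=26, P2=10, P3=0, P4=12, P5=3
Total waiting = 0 + 26 + 10 + 0 + 12 + 3 = 51

51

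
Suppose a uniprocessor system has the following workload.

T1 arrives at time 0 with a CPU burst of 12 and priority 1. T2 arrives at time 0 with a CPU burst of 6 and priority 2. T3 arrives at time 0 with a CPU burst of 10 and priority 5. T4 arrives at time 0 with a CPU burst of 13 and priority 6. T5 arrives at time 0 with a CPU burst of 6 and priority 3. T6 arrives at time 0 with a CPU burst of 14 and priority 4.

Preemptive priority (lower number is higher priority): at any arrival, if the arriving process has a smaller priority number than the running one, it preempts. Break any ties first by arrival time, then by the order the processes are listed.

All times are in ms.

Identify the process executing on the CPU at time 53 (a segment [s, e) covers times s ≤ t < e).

T4

Schedule: | T1 0-12 | T2 12-18 | T5 18-24 | T6 24-38 | T3 38-48 | T4 48-61 |
Completion: T1=12  T2=18  T3=48  T4=61  T5=24  T6=38
Turnaround (C−A): T1=12  T2=18  T3=48  T4=61  T5=24  T6=38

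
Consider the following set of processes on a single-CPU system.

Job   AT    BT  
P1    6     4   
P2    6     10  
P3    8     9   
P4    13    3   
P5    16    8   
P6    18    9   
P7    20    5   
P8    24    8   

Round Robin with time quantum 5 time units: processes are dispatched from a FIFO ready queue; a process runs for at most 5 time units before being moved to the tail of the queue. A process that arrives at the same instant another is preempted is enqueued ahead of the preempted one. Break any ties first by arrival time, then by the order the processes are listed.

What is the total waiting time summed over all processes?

160

Gantt: | idle 0-6 | P1 6-10 | P2 10-15 | P3 15-20 | P4 20-23 | P2 23-28 | P5 28-33 | P6 33-38 | P7 38-43 | P3 43-47 | P8 47-52 | P5 52-55 | P6 55-59 | P8 59-62 |
Completion: P1=10  P2=28  P3=47  P4=23  P5=55  P6=59  P7=43  P8=62
Turnaround (C−A): P1=4  P2=22  P3=39  P4=10  P5=39  P6=41  P7=23  P8=38
Waiting = turnaround − burst: P1=0, P2=12, P3=30, P4=7, P5=31, P6=32, P7=18, P8=30
Total waiting = 0 + 12 + 30 + 7 + 31 + 32 + 18 + 30 = 160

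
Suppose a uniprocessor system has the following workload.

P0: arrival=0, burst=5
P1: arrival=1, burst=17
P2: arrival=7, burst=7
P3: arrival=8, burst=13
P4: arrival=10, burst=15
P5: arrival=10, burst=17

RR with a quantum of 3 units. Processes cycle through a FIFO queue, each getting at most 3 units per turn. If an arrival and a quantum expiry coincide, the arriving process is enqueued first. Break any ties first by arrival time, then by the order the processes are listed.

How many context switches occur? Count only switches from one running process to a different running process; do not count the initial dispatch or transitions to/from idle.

25

Timeline: | P0 0-3 | P1 3-6 | P0 6-8 | P1 8-11 | P2 11-14 | P3 14-17 | P4 17-20 | P5 20-23 | P1 23-26 | P2 26-29 | P3 29-32 | P4 32-35 | P5 35-38 | P1 38-41 | P2 41-42 | P3 42-45 | P4 45-48 | P5 48-51 | P1 51-54 | P3 54-57 | P4 57-60 | P5 60-63 | P1 63-65 | P3 65-66 | P4 66-69 | P5 69-74 |
Completion: P0=8  P1=65  P2=42  P3=66  P4=69  P5=74
Turnaround (C−A): P0=8  P1=64  P2=35  P3=58  P4=59  P5=64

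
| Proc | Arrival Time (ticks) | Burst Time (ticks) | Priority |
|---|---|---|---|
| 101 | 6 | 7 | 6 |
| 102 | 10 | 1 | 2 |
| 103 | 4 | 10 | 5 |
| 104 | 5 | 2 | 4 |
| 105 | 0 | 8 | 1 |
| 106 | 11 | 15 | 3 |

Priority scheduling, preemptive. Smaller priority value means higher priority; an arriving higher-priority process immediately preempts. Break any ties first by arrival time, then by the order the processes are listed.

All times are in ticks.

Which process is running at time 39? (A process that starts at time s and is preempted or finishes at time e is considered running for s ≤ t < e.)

Timeline: | 105 0-8 | 104 8-10 | 102 10-11 | 106 11-26 | 103 26-36 | 101 36-43 |
Completion: 101=43  102=11  103=36  104=10  105=8  106=26

101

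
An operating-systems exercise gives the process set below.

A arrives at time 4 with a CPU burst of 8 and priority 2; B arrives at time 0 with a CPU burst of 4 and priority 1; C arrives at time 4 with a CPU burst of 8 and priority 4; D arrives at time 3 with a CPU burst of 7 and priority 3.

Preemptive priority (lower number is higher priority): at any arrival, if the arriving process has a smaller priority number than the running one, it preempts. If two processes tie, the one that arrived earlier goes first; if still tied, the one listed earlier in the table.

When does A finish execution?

Gantt: | B 0-4 | A 4-12 | D 12-19 | C 19-27 |
Completion: A=12  B=4  C=27  D=19
Turnaround (C−A): A=8  B=4  C=23  D=16

12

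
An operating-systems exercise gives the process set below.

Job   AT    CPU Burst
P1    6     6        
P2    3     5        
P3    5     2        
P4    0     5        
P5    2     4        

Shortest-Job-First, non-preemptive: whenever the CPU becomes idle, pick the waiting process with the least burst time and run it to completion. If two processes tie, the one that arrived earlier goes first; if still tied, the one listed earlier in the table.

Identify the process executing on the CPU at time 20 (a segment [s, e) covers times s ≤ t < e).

P1

Schedule: | P4 0-5 | P3 5-7 | P5 7-11 | P2 11-16 | P1 16-22 |
Completion: P1=22  P2=16  P3=7  P4=5  P5=11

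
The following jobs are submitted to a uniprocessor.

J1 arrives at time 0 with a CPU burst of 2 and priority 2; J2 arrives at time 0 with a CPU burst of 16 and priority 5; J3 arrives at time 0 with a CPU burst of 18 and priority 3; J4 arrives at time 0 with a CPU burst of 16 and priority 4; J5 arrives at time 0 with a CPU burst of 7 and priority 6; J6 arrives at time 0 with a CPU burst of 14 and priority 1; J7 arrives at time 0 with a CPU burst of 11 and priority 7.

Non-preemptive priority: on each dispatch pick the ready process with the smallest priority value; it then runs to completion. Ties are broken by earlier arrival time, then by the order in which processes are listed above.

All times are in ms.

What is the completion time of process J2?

66

Schedule: | J6 0-14 | J1 14-16 | J3 16-34 | J4 34-50 | J2 50-66 | J5 66-73 | J7 73-84 |
Completion: J1=16  J2=66  J3=34  J4=50  J5=73  J6=14  J7=84
Turnaround (C−A): J1=16  J2=66  J3=34  J4=50  J5=73  J6=14  J7=84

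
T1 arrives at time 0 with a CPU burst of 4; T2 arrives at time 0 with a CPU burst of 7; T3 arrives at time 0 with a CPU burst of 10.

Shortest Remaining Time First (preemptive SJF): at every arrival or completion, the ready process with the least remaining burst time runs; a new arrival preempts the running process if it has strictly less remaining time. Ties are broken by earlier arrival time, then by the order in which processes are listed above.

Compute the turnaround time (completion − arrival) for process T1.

Gantt: | T1 0-4 | T2 4-11 | T3 11-21 |
Completion: T1=4  T2=11  T3=21
Turnaround (C−A): T1=4  T2=11  T3=21
Turnaround(T1) = completion − arrival = 4 − 0 = 4

4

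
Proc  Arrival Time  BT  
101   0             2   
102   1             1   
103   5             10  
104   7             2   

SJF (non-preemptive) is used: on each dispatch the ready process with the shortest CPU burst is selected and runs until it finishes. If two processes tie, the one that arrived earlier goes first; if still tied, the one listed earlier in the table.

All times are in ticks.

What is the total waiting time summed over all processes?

9

Timeline: | 101 0-2 | 102 2-3 | idle 3-5 | 103 5-15 | 104 15-17 |
Completion: 101=2  102=3  103=15  104=17
Turnaround (C−A): 101=2  102=2  103=10  104=10
Waiting = turnaround − burst: 101=0, 102=1, 103=0, 104=8
Total waiting = 0 + 1 + 0 + 8 = 9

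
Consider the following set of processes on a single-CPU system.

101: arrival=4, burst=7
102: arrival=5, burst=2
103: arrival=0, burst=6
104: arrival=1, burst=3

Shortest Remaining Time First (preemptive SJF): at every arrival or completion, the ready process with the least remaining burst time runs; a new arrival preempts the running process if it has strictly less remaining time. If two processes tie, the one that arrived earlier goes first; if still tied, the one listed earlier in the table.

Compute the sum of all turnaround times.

30

Schedule: | 103 0-1 | 104 1-4 | 103 4-5 | 102 5-7 | 103 7-11 | 101 11-18 |
Completion: 101=18  102=7  103=11  104=4
Turnaround = completion − arrival: 101=14, 102=2, 103=11, 104=3
Total turnaround = 14 + 2 + 11 + 3 = 30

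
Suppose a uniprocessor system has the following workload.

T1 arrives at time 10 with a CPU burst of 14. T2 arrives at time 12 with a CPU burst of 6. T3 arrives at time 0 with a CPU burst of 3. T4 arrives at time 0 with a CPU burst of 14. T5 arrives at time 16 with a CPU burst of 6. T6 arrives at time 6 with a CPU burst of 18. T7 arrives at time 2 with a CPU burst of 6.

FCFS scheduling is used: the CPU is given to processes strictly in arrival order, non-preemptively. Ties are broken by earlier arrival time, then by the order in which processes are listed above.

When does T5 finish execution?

67

Timeline: | T3 0-3 | T4 3-17 | T7 17-23 | T6 23-41 | T1 41-55 | T2 55-61 | T5 61-67 |
Completion: T1=55  T2=61  T3=3  T4=17  T5=67  T6=41  T7=23
Turnaround (C−A): T1=45  T2=49  T3=3  T4=17  T5=51  T6=35  T7=21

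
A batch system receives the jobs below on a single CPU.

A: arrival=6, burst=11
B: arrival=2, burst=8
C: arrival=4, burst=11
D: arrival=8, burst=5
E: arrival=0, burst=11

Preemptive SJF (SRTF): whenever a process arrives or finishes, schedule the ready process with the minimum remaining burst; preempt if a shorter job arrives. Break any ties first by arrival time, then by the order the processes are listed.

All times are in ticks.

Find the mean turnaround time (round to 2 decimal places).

22.00

Timeline: | E 0-2 | B 2-10 | D 10-15 | E 15-24 | C 24-35 | A 35-46 |
Completion: A=46  B=10  C=35  D=15  E=24
Turnaround (C−A): A=40  B=8  C=31  D=7  E=24
Turnaround times: A=40, B=8, C=31, D=7, E=24
Average turnaround = (40+8+31+7+24) / 5 = 110/5 = 22.00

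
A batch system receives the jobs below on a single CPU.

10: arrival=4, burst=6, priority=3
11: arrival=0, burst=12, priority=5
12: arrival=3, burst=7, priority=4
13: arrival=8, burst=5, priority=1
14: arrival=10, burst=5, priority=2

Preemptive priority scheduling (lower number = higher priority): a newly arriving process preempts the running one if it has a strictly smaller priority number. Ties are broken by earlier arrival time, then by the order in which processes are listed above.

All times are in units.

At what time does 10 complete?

Gantt: | 11 0-3 | 12 3-4 | 10 4-8 | 13 8-13 | 14 13-18 | 10 18-20 | 12 20-26 | 11 26-35 |
Completion: 10=20  11=35  12=26  13=13  14=18
Turnaround (C−A): 10=16  11=35  12=23  13=5  14=8

20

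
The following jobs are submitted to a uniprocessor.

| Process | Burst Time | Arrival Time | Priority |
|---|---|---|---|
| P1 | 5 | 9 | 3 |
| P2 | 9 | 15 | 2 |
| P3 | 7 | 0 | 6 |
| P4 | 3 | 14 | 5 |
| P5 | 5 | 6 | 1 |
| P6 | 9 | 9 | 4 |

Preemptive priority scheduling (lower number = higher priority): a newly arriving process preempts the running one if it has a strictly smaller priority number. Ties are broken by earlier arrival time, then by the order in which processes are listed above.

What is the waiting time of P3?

Timeline: | P3 0-6 | P5 6-11 | P1 11-15 | P2 15-24 | P1 24-25 | P6 25-34 | P4 34-37 | P3 37-38 |
Completion: P1=25  P2=24  P3=38  P4=37  P5=11  P6=34
Turnaround (C−A): P1=16  P2=9  P3=38  P4=23  P5=5  P6=25
Waiting(P3) = turnaround − burst = 38 − 7 = 31

31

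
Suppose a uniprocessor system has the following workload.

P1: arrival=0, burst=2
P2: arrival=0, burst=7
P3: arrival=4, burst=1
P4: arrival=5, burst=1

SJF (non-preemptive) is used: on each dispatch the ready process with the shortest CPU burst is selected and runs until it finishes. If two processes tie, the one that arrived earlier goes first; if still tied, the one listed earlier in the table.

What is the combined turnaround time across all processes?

Schedule: | P1 0-2 | P2 2-9 | P3 9-10 | P4 10-11 |
Completion: P1=2  P2=9  P3=10  P4=11
Turnaround = completion − arrival: P1=2, P2=9, P3=6, P4=6
Total turnaround = 2 + 9 + 6 + 6 = 23

23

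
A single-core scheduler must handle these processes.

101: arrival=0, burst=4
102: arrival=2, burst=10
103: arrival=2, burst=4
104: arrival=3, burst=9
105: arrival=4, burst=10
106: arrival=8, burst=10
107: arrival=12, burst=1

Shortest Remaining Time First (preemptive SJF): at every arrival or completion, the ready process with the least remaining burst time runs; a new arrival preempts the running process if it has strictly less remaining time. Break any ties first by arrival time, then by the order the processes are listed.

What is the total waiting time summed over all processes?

Gantt: | 101 0-4 | 103 4-8 | 104 8-12 | 107 12-13 | 104 13-18 | 102 18-28 | 105 28-38 | 106 38-48 |
Completion: 101=4  102=28  103=8  104=18  105=38  106=48  107=13
Turnaround (C−A): 101=4  102=26  103=6  104=15  105=34  106=40  107=1
Waiting = turnaround − burst: 101=0, 102=16, 103=2, 104=6, 105=24, 106=30, 107=0
Total waiting = 0 + 16 + 2 + 6 + 24 + 30 + 0 = 78

78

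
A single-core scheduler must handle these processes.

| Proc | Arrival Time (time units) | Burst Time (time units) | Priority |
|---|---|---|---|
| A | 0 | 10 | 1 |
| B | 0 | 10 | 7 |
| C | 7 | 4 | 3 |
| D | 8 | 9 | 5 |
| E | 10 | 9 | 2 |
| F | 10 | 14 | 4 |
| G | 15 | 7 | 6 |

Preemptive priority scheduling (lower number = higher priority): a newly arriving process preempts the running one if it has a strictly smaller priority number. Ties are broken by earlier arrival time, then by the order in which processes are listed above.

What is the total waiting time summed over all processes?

Timeline: | A 0-10 | E 10-19 | C 19-23 | F 23-37 | D 37-46 | G 46-53 | B 53-63 |
Completion: A=10  B=63  C=23  D=46  E=19  F=37  G=53
Turnaround (C−A): A=10  B=63  C=16  D=38  E=9  F=27  G=38
Waiting = turnaround − burst: A=0, B=53, C=12, D=29, E=0, F=13, G=31
Total waiting = 0 + 53 + 12 + 29 + 0 + 13 + 31 = 138

138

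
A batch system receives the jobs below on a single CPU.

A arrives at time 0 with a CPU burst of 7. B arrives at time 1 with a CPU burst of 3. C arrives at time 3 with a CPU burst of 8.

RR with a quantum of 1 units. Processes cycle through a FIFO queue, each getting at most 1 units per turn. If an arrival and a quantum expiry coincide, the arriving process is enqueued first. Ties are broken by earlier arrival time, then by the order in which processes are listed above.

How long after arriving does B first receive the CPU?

Gantt: | A 0-1 | B 1-2 | A 2-3 | B 3-4 | C 4-5 | A 5-6 | B 6-7 | C 7-8 | A 8-9 | C 9-10 | A 10-11 | C 11-12 | A 12-13 | C 13-14 | A 14-15 | C 15-18 |
Completion: A=15  B=7  C=18
Turnaround (C−A): A=15  B=6  C=15
Response(B) = first start − arrival = 1 − 1 = 0

0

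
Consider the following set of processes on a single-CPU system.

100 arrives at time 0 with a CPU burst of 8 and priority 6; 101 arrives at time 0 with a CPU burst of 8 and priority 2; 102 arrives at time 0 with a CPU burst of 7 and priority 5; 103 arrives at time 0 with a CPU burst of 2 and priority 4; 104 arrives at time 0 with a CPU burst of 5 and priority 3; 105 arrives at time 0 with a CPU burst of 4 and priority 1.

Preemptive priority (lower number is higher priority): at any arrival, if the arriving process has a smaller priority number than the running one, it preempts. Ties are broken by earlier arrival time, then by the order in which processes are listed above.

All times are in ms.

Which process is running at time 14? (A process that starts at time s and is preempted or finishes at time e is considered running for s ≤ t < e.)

Schedule: | 105 0-4 | 101 4-12 | 104 12-17 | 103 17-19 | 102 19-26 | 100 26-34 |
Completion: 100=34  101=12  102=26  103=19  104=17  105=4

104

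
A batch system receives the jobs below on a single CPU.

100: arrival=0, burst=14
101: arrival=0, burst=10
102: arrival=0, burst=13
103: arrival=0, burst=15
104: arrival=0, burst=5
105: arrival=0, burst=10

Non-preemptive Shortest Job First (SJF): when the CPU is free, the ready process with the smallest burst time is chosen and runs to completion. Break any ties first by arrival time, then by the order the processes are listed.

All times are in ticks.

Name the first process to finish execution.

104

Schedule: | 104 0-5 | 101 5-15 | 105 15-25 | 102 25-38 | 100 38-52 | 103 52-67 |
Completion: 100=52  101=15  102=38  103=67  104=5  105=25
Turnaround (C−A): 100=52  101=15  102=38  103=67  104=5  105=25
Finish order: 104 → 101 → 105 → 102 → 100 → 103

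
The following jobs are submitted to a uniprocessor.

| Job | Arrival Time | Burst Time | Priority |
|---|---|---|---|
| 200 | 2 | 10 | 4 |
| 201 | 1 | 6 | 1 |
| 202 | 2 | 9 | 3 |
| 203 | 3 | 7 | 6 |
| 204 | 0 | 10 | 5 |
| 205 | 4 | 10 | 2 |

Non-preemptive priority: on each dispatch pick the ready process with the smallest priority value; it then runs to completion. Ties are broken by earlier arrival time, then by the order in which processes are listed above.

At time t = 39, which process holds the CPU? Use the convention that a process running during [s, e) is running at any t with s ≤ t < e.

200

Gantt: | 204 0-10 | 201 10-16 | 205 16-26 | 202 26-35 | 200 35-45 | 203 45-52 |
Completion: 200=45  201=16  202=35  203=52  204=10  205=26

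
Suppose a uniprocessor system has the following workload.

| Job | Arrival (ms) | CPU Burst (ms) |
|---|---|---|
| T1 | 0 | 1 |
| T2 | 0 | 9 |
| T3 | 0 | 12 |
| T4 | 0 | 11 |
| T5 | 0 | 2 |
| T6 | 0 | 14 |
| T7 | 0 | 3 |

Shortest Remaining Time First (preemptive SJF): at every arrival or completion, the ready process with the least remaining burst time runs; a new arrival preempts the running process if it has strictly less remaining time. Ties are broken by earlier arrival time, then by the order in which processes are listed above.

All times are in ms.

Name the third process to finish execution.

Schedule: | T1 0-1 | T5 1-3 | T7 3-6 | T2 6-15 | T4 15-26 | T3 26-38 | T6 38-52 |
Completion: T1=1  T2=15  T3=38  T4=26  T5=3  T6=52  T7=6
Turnaround (C−A): T1=1  T2=15  T3=38  T4=26  T5=3  T6=52  T7=6
Finish order: T1 → T5 → T7 → T2 → T4 → T3 → T6

T7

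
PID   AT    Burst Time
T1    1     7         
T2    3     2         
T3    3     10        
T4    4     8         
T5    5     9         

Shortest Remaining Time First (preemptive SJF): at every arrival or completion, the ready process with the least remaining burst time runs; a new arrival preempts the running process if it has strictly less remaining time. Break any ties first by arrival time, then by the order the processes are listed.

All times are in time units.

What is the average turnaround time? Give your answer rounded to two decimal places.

16.20

Gantt: | idle 0-1 | T1 1-3 | T2 3-5 | T1 5-10 | T4 10-18 | T5 18-27 | T3 27-37 |
Completion: T1=10  T2=5  T3=37  T4=18  T5=27
Turnaround (C−A): T1=9  T2=2  T3=34  T4=14  T5=22
Turnaround times: T1=9, T2=2, T3=34, T4=14, T5=22
Average turnaround = (9+2+34+14+22) / 5 = 81/5 = 16.20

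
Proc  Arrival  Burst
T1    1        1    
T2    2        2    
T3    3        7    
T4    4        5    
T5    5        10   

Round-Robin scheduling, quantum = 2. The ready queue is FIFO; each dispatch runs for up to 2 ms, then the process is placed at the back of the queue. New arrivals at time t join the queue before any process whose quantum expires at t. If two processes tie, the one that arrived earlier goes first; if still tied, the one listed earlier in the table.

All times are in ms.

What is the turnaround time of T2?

2

Gantt: | idle 0-1 | T1 1-2 | T2 2-4 | T3 4-6 | T4 6-8 | T5 8-10 | T3 10-12 | T4 12-14 | T5 14-16 | T3 16-18 | T4 18-19 | T5 19-21 | T3 21-22 | T5 22-26 |
Completion: T1=2  T2=4  T3=22  T4=19  T5=26
Turnaround (C−A): T1=1  T2=2  T3=19  T4=15  T5=21
Turnaround(T2) = completion − arrival = 4 − 2 = 2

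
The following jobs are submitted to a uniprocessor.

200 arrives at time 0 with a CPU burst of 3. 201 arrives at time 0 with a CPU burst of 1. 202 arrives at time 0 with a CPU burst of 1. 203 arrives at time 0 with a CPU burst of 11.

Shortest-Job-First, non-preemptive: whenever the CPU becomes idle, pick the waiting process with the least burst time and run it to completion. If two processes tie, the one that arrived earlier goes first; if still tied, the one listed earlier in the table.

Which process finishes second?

Timeline: | 201 0-1 | 202 1-2 | 200 2-5 | 203 5-16 |
Completion: 200=5  201=1  202=2  203=16
Turnaround (C−A): 200=5  201=1  202=2  203=16
Finish order: 201 → 202 → 200 → 203

202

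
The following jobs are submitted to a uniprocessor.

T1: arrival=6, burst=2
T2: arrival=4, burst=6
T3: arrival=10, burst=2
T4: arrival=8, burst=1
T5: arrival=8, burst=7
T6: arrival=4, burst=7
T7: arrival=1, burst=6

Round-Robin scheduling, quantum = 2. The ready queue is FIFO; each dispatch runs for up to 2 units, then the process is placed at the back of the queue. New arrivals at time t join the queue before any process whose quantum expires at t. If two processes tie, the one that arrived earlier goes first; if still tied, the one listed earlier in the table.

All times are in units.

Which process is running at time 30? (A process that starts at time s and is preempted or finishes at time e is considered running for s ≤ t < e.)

T6

Schedule: | idle 0-1 | T7 1-5 | T2 5-7 | T6 7-9 | T7 9-11 | T1 11-13 | T2 13-15 | T4 15-16 | T5 16-18 | T6 18-20 | T3 20-22 | T2 22-24 | T5 24-26 | T6 26-28 | T5 28-30 | T6 30-31 | T5 31-32 |
Completion: T1=13  T2=24  T3=22  T4=16  T5=32  T6=31  T7=11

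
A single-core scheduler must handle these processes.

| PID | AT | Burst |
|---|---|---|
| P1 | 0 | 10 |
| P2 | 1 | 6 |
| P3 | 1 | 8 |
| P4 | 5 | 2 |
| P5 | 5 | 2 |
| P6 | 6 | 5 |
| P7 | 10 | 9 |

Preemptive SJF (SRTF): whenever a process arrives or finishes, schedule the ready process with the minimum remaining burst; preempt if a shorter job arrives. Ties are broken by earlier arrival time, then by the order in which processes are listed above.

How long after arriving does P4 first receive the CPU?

2

Gantt: | P1 0-1 | P2 1-7 | P4 7-9 | P5 9-11 | P6 11-16 | P3 16-24 | P1 24-33 | P7 33-42 |
Completion: P1=33  P2=7  P3=24  P4=9  P5=11  P6=16  P7=42
Turnaround (C−A): P1=33  P2=6  P3=23  P4=4  P5=6  P6=10  P7=32
Response(P4) = first start − arrival = 7 − 5 = 2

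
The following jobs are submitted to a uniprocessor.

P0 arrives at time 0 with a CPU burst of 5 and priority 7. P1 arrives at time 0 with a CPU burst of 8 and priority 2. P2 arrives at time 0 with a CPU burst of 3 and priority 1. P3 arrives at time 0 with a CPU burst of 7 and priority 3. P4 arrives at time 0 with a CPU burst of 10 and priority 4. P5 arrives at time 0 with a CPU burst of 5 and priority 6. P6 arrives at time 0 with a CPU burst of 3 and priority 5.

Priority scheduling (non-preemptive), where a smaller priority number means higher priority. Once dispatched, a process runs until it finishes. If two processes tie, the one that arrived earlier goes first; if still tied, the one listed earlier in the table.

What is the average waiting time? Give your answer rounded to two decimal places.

Schedule: | P2 0-3 | P1 3-11 | P3 11-18 | P4 18-28 | P6 28-31 | P5 31-36 | P0 36-41 |
Completion: P0=41  P1=11  P2=3  P3=18  P4=28  P5=36  P6=31
Turnaround (C−A): P0=41  P1=11  P2=3  P3=18  P4=28  P5=36  P6=31
Waiting times: P0=36, P1=3, P2=0, P3=11, P4=18, P5=31, P6=28
Average waiting = (36+3+0+11+18+31+28) / 7 = 127/7 = 18.14

18.14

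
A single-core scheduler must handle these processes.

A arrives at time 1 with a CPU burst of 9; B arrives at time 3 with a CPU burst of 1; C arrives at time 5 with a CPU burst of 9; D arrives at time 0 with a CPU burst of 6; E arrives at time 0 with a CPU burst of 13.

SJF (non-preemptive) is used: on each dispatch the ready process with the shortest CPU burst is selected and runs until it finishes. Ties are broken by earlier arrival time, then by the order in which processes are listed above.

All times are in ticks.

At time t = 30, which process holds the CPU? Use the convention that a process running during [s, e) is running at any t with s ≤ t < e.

E

Timeline: | D 0-6 | B 6-7 | A 7-16 | C 16-25 | E 25-38 |
Completion: A=16  B=7  C=25  D=6  E=38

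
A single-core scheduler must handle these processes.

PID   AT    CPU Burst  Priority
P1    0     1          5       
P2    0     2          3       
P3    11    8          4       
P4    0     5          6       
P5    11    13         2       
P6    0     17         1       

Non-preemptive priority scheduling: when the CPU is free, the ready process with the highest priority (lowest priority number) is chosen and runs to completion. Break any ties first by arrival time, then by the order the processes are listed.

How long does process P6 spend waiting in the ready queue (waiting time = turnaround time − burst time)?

Schedule: | P6 0-17 | P5 17-30 | P2 30-32 | P3 32-40 | P1 40-41 | P4 41-46 |
Completion: P1=41  P2=32  P3=40  P4=46  P5=30  P6=17
Waiting(P6) = turnaround − burst = 17 − 17 = 0

0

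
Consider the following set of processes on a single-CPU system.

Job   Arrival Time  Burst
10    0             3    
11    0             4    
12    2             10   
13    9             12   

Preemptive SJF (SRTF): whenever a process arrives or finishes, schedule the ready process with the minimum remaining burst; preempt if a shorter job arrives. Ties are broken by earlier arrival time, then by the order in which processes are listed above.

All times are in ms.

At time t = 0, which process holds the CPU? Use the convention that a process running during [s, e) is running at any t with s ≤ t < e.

10

Gantt: | 10 0-3 | 11 3-7 | 12 7-17 | 13 17-29 |
Completion: 10=3  11=7  12=17  13=29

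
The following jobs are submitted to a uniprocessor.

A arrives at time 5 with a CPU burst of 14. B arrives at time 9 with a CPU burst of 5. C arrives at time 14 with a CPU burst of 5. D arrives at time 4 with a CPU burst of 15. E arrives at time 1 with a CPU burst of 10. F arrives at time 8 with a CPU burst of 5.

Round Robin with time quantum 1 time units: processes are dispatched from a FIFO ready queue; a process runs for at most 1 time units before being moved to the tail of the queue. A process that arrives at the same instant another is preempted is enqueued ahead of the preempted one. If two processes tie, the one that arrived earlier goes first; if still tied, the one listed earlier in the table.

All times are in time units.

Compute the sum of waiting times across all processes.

Schedule: | idle 0-1 | E 1-4 | D 4-5 | E 5-6 | A 6-7 | D 7-8 | E 8-9 | A 9-10 | F 10-11 | D 11-12 | B 12-13 | E 13-14 | A 14-15 | F 15-16 | D 16-17 | B 17-18 | C 18-19 | E 19-20 | A 20-21 | F 21-22 | D 22-23 | B 23-24 | C 24-25 | E 25-26 | A 26-27 | F 27-28 | D 28-29 | B 29-30 | C 30-31 | E 31-32 | A 32-33 | F 33-34 | D 34-35 | B 35-36 | C 36-37 | E 37-38 | A 38-39 | D 39-40 | C 40-41 | A 41-42 | D 42-43 | A 43-44 | D 44-45 | A 45-46 | D 46-47 | A 47-48 | D 48-49 | A 49-50 | D 50-51 | A 51-52 | D 52-53 | A 53-54 | D 54-55 |
Completion: A=54  B=36  C=41  D=55  E=38  F=34
Waiting = turnaround − burst: A=35, B=22, C=22, D=36, E=27, F=21
Total waiting = 35 + 22 + 22 + 36 + 27 + 21 = 163

163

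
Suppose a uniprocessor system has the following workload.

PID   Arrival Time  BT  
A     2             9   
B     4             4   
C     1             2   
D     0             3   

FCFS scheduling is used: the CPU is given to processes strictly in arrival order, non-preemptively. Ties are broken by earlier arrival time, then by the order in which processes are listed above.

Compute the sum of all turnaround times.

Timeline: | D 0-3 | C 3-5 | A 5-14 | B 14-18 |
Completion: A=14  B=18  C=5  D=3
Turnaround = completion − arrival: A=12, B=14, C=4, D=3
Total turnaround = 12 + 14 + 4 + 3 = 33

33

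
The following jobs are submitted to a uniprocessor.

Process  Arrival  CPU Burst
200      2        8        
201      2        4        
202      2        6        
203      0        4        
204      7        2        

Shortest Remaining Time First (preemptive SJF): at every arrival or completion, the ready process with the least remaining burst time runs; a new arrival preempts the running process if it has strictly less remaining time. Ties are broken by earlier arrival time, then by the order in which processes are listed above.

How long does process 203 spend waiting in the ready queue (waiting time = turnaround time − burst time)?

0

Timeline: | 203 0-4 | 201 4-8 | 204 8-10 | 202 10-16 | 200 16-24 |
Completion: 200=24  201=8  202=16  203=4  204=10
Turnaround (C−A): 200=22  201=6  202=14  203=4  204=3
Waiting(203) = turnaround − burst = 4 − 4 = 0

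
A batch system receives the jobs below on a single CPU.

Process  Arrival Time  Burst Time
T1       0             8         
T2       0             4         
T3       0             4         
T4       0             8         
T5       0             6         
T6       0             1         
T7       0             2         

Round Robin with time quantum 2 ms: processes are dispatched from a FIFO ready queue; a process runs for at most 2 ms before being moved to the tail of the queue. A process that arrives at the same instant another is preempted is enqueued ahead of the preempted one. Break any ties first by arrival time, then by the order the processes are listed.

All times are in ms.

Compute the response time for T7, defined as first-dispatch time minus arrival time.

11

Timeline: | T1 0-2 | T2 2-4 | T3 4-6 | T4 6-8 | T5 8-10 | T6 10-11 | T7 11-13 | T1 13-15 | T2 15-17 | T3 17-19 | T4 19-21 | T5 21-23 | T1 23-25 | T4 25-27 | T5 27-29 | T1 29-31 | T4 31-33 |
Completion: T1=31  T2=17  T3=19  T4=33  T5=29  T6=11  T7=13
Turnaround (C−A): T1=31  T2=17  T3=19  T4=33  T5=29  T6=11  T7=13
Response(T7) = first start − arrival = 11 − 0 = 11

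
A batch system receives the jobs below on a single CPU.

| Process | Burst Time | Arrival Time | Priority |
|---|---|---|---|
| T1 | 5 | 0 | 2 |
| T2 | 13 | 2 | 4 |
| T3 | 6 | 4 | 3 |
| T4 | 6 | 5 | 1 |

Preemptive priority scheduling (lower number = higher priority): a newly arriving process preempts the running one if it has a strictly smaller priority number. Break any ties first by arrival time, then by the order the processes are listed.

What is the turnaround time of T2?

28

Gantt: | T1 0-5 | T4 5-11 | T3 11-17 | T2 17-30 |
Completion: T1=5  T2=30  T3=17  T4=11
Turnaround (C−A): T1=5  T2=28  T3=13  T4=6
Turnaround(T2) = completion − arrival = 30 − 2 = 28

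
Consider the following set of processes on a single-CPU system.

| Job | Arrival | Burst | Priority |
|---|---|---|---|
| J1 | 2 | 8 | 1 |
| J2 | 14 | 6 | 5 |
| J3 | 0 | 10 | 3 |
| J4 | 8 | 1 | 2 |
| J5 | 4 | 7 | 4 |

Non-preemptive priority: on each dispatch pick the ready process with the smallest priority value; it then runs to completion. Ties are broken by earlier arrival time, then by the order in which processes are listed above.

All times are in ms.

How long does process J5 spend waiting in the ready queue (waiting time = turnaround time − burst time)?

Timeline: | J3 0-10 | J1 10-18 | J4 18-19 | J5 19-26 | J2 26-32 |
Completion: J1=18  J2=32  J3=10  J4=19  J5=26
Waiting(J5) = turnaround − burst = 22 − 7 = 15

15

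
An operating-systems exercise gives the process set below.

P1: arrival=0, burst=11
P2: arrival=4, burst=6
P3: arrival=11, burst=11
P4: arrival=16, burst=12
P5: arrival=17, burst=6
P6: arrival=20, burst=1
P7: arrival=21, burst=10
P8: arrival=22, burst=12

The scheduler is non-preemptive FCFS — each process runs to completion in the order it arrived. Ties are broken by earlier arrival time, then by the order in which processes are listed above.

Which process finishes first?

Timeline: | P1 0-11 | P2 11-17 | P3 17-28 | P4 28-40 | P5 40-46 | P6 46-47 | P7 47-57 | P8 57-69 |
Completion: P1=11  P2=17  P3=28  P4=40  P5=46  P6=47  P7=57  P8=69
Turnaround (C−A): P1=11  P2=13  P3=17  P4=24  P5=29  P6=27  P7=36  P8=47
Finish order: P1 → P2 → P3 → P4 → P5 → P6 → P7 → P8

P1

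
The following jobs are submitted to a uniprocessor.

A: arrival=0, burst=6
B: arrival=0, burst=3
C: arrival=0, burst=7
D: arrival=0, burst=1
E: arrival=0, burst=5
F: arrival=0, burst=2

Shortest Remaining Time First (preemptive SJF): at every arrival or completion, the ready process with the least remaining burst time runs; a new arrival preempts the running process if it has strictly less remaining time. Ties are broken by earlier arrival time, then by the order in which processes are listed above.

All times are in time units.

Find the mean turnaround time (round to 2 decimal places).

10.33

Timeline: | D 0-1 | F 1-3 | B 3-6 | E 6-11 | A 11-17 | C 17-24 |
Completion: A=17  B=6  C=24  D=1  E=11  F=3
Turnaround (C−A): A=17  B=6  C=24  D=1  E=11  F=3
Turnaround times: A=17, B=6, C=24, D=1, E=11, F=3
Average turnaround = (17+6+24+1+11+3) / 6 = 62/6 = 10.33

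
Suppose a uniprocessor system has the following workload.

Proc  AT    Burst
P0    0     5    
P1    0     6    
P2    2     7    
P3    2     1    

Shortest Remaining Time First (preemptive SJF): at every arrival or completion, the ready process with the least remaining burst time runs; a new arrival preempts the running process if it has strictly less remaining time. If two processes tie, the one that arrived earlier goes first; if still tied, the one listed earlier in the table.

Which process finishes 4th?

Gantt: | P0 0-2 | P3 2-3 | P0 3-6 | P1 6-12 | P2 12-19 |
Completion: P0=6  P1=12  P2=19  P3=3
Turnaround (C−A): P0=6  P1=12  P2=17  P3=1
Finish order: P3 → P0 → P1 → P2

P2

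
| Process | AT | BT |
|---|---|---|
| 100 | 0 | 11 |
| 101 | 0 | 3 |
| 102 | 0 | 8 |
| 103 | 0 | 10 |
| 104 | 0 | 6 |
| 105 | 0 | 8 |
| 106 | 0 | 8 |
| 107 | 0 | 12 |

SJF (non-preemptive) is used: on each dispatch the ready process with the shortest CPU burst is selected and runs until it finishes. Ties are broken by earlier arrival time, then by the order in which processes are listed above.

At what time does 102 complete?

17

Gantt: | 101 0-3 | 104 3-9 | 102 9-17 | 105 17-25 | 106 25-33 | 103 33-43 | 100 43-54 | 107 54-66 |
Completion: 100=54  101=3  102=17  103=43  104=9  105=25  106=33  107=66
Turnaround (C−A): 100=54  101=3  102=17  103=43  104=9  105=25  106=33  107=66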